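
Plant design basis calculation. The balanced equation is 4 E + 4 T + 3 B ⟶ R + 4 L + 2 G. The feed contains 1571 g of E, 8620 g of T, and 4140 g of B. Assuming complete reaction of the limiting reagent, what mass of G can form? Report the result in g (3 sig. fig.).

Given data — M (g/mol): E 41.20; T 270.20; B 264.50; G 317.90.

n(E) = 1571 / 41.20 = 38.13 mol
n(T) = 8620 / 270.20 = 31.90 mol
n(B) = 4140 / 264.50 = 15.65 mol
n/ν → E: 9.533, T: 7.975, B: 5.217; B is limiting.
n(G) = (2/3) × 15.65 = 10.43 mol
mass = 10.43 × 317.90 = 3316 g

3320 g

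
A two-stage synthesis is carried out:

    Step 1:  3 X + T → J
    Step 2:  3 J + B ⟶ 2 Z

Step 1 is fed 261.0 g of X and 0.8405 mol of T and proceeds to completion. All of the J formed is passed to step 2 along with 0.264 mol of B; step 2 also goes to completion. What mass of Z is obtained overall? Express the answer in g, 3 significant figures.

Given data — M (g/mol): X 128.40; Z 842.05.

380 g

Step 1:
n(X) = 261.0 / 128.40 = 2.033 mol
n(T) = 0.8405 mol
n/ν → X: 0.6777, T: 0.8405; X is limiting.
n(J) produced = (1/3) × 2.033 = 0.6777 mol
Step 2:
n(J) available = 0.6777 mol
n(B) = 0.2640 mol
n/ν → J: 0.2259, B: 0.2640; J is limiting.
n(Z) = (2/3) × 0.6777 = 0.4518 mol
mass = 0.4518 × 842.05 = 380.4 g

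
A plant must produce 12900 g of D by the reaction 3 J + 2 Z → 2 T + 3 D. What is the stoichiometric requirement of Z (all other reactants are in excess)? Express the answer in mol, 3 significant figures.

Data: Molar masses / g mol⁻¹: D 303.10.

28.4 mol

n(D) = 12900 / 303.10 = 42.56 mol
n(Z) = (2/3) × 42.56 = 28.37 mol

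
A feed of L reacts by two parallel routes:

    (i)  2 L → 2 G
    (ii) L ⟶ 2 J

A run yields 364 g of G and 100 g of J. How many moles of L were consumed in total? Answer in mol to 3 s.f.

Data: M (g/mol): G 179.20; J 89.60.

n(G) = 364 / 179.20 = 2.031 mol
n(J) = 100 / 89.60 = 1.116 mol
n(L) via (i) = (2/2)×2.031 = 2.031 mol
n(L) via (ii) = (1/2)×1.116 = 0.5580 mol
total n(L) = 2.031 + 0.5580 = 2.589 mol

2.59 mol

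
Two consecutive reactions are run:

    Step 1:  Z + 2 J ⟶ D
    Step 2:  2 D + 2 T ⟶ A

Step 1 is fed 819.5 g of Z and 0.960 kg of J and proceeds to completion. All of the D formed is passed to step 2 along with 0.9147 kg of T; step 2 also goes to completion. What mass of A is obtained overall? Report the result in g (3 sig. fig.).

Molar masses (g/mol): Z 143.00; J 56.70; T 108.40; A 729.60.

Step 1:
n(Z) = 819.5 / 143.00 = 5.731 mol
n(J) = 0.9600×1000 / 56.70 = 16.93 mol
n/ν for Z = 5.731/1 = 5.731
n/ν for J = 16.93/2 = 8.465
Smallest n/ν is Z → limiting reagent.
n(D) produced = (1/1) × 5.731 = 5.731 mol
Step 2:
n(D) available = 5.731 mol
n(T) = 0.9147×1000 / 108.40 = 8.438 mol
n/ν for D = 5.731/2 = 2.866
n/ν for T = 8.438/2 = 4.219
Smallest n/ν is D → limiting reagent.
n(A) = (1/2) × 5.731 = 2.866 mol
mass = 2.866 × 729.60 = 2091 g

2090 g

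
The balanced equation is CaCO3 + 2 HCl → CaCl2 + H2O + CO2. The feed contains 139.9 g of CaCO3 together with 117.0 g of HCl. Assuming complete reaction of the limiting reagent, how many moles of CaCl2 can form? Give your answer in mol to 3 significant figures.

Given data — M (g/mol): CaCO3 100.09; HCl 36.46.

n(CaCO3) = 139.9 / 100.09 = 1.398 mol
n(HCl) = 117.0 / 36.46 = 3.209 mol
n/ν → CaCO3: 1.398, HCl: 1.605; CaCO3 is limiting.
n(CaCl2) = (1/1) × 1.398 = 1.398 mol

1.40 mol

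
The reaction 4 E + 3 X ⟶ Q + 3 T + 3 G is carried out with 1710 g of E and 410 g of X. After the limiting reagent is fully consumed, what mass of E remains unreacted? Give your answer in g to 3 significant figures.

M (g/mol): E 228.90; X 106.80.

n(E) = 1710 / 228.90 = 7.471 mol
n(X) = 410.0 / 106.80 = 3.839 mol
n/ν for E = 7.471/4 = 1.868
n/ν for X = 3.839/3 = 1.280
Smallest n/ν is X → limiting reagent.
E consumed = (4/3) × 3.839 = 5.119 mol
E remaining = 7.471 − 5.119 = 2.352 mol
mass = 2.352 × 228.90 = 538.4 g

538 g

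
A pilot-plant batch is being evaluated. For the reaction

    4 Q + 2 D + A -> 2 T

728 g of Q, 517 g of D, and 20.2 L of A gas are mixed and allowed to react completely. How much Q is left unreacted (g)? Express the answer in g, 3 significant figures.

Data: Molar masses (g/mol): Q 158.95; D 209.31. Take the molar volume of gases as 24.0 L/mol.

n(Q) = 728.0 / 158.95 = 4.580 mol
n(D) = 517.0 / 209.31 = 2.470 mol
n(A) = 20.20 / 24.0 = 0.8417 mol
n/ν → Q: 1.145, D: 1.235, A: 0.8417; A is limiting.
Q consumed = (4/1) × 0.8417 = 3.367 mol
Q remaining = 4.580 − 3.367 = 1.213 mol
mass = 1.213 × 158.95 = 192.8 g

193 g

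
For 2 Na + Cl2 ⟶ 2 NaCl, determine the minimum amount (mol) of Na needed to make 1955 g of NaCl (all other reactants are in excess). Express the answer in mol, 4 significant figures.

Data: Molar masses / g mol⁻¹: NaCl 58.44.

n(NaCl) = 1955 / 58.44 = 33.45 mol
n(Na) = (2/2) × 33.45 = 33.45 mol

33.45 mol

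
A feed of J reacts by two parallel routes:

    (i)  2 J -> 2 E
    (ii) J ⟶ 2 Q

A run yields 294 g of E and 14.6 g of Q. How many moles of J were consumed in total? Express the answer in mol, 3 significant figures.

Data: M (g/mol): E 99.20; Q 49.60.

3.11 mol

n(E) = 294 / 99.20 = 2.964 mol
n(Q) = 14.6 / 49.60 = 0.2944 mol
n(J) via (i) = (2/2)×2.964 = 2.964 mol
n(J) via (ii) = (1/2)×0.2944 = 0.1472 mol
total n(J) = 2.964 + 0.1472 = 3.111 mol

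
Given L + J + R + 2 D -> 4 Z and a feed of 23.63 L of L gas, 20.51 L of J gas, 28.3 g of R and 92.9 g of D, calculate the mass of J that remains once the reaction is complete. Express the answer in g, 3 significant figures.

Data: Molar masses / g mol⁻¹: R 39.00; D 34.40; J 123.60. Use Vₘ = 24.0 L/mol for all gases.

n(L) = 23.63 / 24.0 = 0.9846 mol
n(J) = 20.51 / 24.0 = 0.8546 mol
n(R) = 28.30 / 39.00 = 0.7256 mol
n(D) = 92.90 / 34.40 = 2.701 mol
n/ν for L = 0.9846/1 = 0.9846
n/ν for J = 0.8546/1 = 0.8546
n/ν for R = 0.7256/1 = 0.7256
n/ν for D = 2.701/2 = 1.351
Smallest n/ν is R → limiting reagent.
J consumed = (1/1) × 0.7256 = 0.7256 mol
J remaining = 0.8546 − 0.7256 = 0.1290 mol
mass = 0.1290 × 123.60 = 15.94 g

15.9 g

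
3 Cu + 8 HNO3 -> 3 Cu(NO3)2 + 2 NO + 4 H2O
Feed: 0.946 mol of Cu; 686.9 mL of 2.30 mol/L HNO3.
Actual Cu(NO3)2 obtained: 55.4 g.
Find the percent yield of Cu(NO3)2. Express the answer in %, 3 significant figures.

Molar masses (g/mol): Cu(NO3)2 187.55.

n(Cu) = 0.9460 mol
n(HNO3) = 2.30 × 686.9/1000 = 1.580 mol
n/ν for Cu = 0.9460/3 = 0.3153
n/ν for HNO3 = 1.580/8 = 0.1975
Smallest n/ν is HNO3 → limiting reagent.
theoretical n(Cu(NO3)2) = (3/8) × 1.580 = 0.5925 mol → 111.1 g
% yield = 55.4 / 111.1 × 100 = 49.86 %

49.9 %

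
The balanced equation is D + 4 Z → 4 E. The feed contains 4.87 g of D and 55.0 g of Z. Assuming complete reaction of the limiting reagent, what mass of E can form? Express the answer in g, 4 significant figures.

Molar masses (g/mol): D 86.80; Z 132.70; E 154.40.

34.65 g

n(D) = 4.870 / 86.80 = 0.05611 mol
n(Z) = 55.00 / 132.70 = 0.4145 mol
n/ν → D: 0.05611, Z: 0.1036; D is limiting.
n(E) = (4/1) × 0.05611 = 0.2244 mol
mass = 0.2244 × 154.40 = 34.65 g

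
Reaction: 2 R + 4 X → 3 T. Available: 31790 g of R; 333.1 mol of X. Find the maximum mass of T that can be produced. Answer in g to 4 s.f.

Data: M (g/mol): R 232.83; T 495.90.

101600 g

n(R) = 31790 / 232.83 = 136.5 mol
n(X) = 333.1 mol
n/ν for R = 136.5/2 = 68.25
n/ν for X = 333.1/4 = 83.28
Smallest n/ν is R → limiting reagent.
n(T) = (3/2) × 136.5 = 204.8 mol
mass = 204.8 × 495.90 = 101600 g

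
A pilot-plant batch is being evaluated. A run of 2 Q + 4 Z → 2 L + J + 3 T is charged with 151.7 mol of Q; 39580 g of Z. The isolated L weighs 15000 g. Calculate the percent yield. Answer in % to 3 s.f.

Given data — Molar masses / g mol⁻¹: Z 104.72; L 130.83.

n(Q) = 151.7 mol
n(Z) = 39580 / 104.72 = 378.0 mol
n/ν → Q: 75.85, Z: 94.50; Q is limiting.
theoretical n(L) = (2/2) × 151.7 = 151.7 mol → 19850 g
% yield = 15000 / 19850 × 100 = 75.57 %

75.6 %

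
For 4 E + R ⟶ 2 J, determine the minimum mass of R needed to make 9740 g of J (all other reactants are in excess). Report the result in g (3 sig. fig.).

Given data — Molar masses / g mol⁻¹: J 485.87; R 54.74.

549 g

n(J) = 9740 / 485.87 = 20.05 mol
n(R) = (1/2) × 20.05 = 10.03 mol
mass = 10.03 × 54.74 = 549.0 g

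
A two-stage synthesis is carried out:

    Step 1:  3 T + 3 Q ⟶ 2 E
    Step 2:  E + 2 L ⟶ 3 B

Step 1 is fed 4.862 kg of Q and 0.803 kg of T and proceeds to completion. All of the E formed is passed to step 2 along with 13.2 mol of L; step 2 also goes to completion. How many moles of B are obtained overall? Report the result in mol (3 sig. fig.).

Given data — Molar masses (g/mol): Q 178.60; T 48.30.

19.8 mol

Step 1:
n(Q) = 4.862×1000 / 178.60 = 27.22 mol
n(T) = 0.8030×1000 / 48.30 = 16.63 mol
n/ν for Q = 27.22/3 = 9.073
n/ν for T = 16.63/3 = 5.543
Smallest n/ν is T → limiting reagent.
n(E) produced = (2/3) × 16.63 = 11.09 mol
Step 2:
n(E) available = 11.09 mol
n(L) = 13.20 mol
n/ν for E = 11.09/1 = 11.09
n/ν for L = 13.20/2 = 6.600
Smallest n/ν is L → limiting reagent.
n(B) = (3/2) × 13.20 = 19.80 mol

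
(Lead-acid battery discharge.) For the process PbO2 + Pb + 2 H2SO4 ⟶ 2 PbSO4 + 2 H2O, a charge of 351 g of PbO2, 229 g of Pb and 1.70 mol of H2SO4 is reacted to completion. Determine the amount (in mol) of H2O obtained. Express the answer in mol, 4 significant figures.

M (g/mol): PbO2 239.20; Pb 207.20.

n(PbO2) = 351.0 / 239.20 = 1.467 mol
n(Pb) = 229.0 / 207.20 = 1.105 mol
n(H2SO4) = 1.700 mol
n/ν → PbO2: 1.467, Pb: 1.105, H2SO4: 0.8500; H2SO4 is limiting.
n(H2O) = (2/2) × 1.700 = 1.700 mol

1.700 mol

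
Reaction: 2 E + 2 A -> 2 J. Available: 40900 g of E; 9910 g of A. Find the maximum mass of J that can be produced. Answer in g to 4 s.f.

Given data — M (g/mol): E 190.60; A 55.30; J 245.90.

n(E) = 40900 / 190.60 = 214.6 mol
n(A) = 9910 / 55.30 = 179.2 mol
n/ν for E = 214.6/2 = 107.3
n/ν for A = 179.2/2 = 89.60
Smallest n/ν is A → limiting reagent.
n(J) = (2/2) × 179.2 = 179.2 mol
mass = 179.2 × 245.90 = 44070 g

44070 g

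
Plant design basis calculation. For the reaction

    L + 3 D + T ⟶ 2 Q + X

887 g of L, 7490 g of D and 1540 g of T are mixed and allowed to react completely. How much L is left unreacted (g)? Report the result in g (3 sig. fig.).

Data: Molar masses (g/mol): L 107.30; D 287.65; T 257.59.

n(L) = 887.0 / 107.30 = 8.267 mol
n(D) = 7490 / 287.65 = 26.04 mol
n(T) = 1540 / 257.59 = 5.978 mol
n/ν → L: 8.267, D: 8.680, T: 5.978; T is limiting.
L consumed = (1/1) × 5.978 = 5.978 mol
L remaining = 8.267 − 5.978 = 2.289 mol
mass = 2.289 × 107.30 = 245.6 g

246 g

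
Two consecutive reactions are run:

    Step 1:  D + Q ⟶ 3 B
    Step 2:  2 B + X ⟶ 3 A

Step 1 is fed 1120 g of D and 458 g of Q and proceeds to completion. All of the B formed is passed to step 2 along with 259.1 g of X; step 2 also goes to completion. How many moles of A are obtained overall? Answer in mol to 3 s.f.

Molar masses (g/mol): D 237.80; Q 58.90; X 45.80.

17.0 mol

Step 1:
n(D) = 1120 / 237.80 = 4.710 mol
n(Q) = 458.0 / 58.90 = 7.776 mol
n/ν → D: 4.710, Q: 7.776; D is limiting.
n(B) produced = (3/1) × 4.710 = 14.13 mol
Step 2:
n(B) available = 14.13 mol
n(X) = 259.1 / 45.80 = 5.657 mol
n/ν → B: 7.065, X: 5.657; X is limiting.
n(A) = (3/1) × 5.657 = 16.97 mol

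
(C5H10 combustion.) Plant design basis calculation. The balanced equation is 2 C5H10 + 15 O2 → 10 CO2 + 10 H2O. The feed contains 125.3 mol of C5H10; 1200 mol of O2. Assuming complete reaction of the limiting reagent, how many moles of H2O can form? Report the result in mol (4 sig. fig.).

n(C5H10) = 125.3 mol
n(O2) = 1200 mol
n/ν for C5H10 = 125.3/2 = 62.65
n/ν for O2 = 1200/15 = 80.00
Smallest n/ν is C5H10 → limiting reagent.
n(H2O) = (10/2) × 125.3 = 626.5 mol

626.5 mol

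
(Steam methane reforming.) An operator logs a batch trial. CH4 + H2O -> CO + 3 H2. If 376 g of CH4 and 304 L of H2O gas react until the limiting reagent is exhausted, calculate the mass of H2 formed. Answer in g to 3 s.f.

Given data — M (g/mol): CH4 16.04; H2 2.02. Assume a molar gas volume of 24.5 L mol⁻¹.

n(CH4) = 376.0 / 16.04 = 23.44 mol
n(H2O) = 304.0 / 24.5 = 12.41 mol
n/ν for CH4 = 23.44/1 = 23.44
n/ν for H2O = 12.41/1 = 12.41
Smallest n/ν is H2O → limiting reagent.
n(H2) = (3/1) × 12.41 = 37.23 mol
mass = 37.23 × 2.02 = 75.20 g

75.2 g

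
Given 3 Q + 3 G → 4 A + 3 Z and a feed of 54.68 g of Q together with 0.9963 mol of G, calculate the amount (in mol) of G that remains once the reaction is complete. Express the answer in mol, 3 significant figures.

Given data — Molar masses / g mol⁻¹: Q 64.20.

n(Q) = 54.68 / 64.20 = 0.8517 mol
n(G) = 0.9963 mol
n/ν for Q = 0.8517/3 = 0.2839
n/ν for G = 0.9963/3 = 0.3321
Smallest n/ν is Q → limiting reagent.
G consumed = (3/3) × 0.8517 = 0.8517 mol
G remaining = 0.9963 − 0.8517 = 0.1446 mol

0.145 mol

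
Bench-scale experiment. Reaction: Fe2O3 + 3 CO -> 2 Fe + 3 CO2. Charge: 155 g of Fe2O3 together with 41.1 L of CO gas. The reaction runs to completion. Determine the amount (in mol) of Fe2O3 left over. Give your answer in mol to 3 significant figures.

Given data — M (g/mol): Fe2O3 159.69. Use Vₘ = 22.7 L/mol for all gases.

n(Fe2O3) = 155.0 / 159.69 = 0.9706 mol
n(CO) = 41.10 / 22.7 = 1.811 mol
n/ν → Fe2O3: 0.9706, CO: 0.6037; CO is limiting.
Fe2O3 consumed = (1/3) × 1.811 = 0.6037 mol
Fe2O3 remaining = 0.9706 − 0.6037 = 0.3669 mol

0.367 mol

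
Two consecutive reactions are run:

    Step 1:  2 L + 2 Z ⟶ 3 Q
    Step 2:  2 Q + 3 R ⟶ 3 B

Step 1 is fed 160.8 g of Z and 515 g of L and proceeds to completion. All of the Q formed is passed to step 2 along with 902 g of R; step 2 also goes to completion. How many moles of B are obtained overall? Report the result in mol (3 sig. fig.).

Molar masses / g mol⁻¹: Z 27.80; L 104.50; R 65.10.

Step 1:
n(Z) = 160.8 / 27.80 = 5.784 mol
n(L) = 515.0 / 104.50 = 4.928 mol
n/ν → Z: 2.892, L: 2.464; L is limiting.
n(Q) produced = (3/2) × 4.928 = 7.392 mol
Step 2:
n(Q) available = 7.392 mol
n(R) = 902.0 / 65.10 = 13.86 mol
n/ν → Q: 3.696, R: 4.620; Q is limiting.
n(B) = (3/2) × 7.392 = 11.09 mol

11.1 mol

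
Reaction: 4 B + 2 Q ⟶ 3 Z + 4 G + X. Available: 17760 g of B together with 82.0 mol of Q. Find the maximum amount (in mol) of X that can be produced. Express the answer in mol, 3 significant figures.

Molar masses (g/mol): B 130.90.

33.9 mol

n(B) = 17760 / 130.90 = 135.7 mol
n(Q) = 82.00 mol
n/ν for B = 135.7/4 = 33.93
n/ν for Q = 82.00/2 = 41.00
Smallest n/ν is B → limiting reagent.
n(X) = (1/4) × 135.7 = 33.93 mol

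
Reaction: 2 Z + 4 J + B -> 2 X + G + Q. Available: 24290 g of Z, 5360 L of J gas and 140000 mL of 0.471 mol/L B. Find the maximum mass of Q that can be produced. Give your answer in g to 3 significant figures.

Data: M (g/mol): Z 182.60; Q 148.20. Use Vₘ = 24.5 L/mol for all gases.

n(Z) = 24290 / 182.60 = 133.0 mol
n(J) = 5360 / 24.5 = 218.8 mol
n(B) = 0.471 × 140000/1000 = 65.94 mol
n/ν for Z = 133.0/2 = 66.50
n/ν for J = 218.8/4 = 54.70
n/ν for B = 65.94/1 = 65.94
Smallest n/ν is J → limiting reagent.
n(Q) = (1/4) × 218.8 = 54.70 mol
mass = 54.70 × 148.20 = 8107 g

8110 g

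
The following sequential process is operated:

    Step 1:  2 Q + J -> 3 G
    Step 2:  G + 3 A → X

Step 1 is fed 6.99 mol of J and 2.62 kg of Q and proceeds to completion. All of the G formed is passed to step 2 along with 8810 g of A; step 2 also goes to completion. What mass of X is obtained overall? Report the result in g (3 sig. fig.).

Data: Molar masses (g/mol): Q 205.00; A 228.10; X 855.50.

11000 g

Step 1:
n(J) = 6.990 mol
n(Q) = 2.620×1000 / 205.00 = 12.78 mol
n/ν for J = 6.990/1 = 6.990
n/ν for Q = 12.78/2 = 6.390
Smallest n/ν is Q → limiting reagent.
n(G) produced = (3/2) × 12.78 = 19.17 mol
Step 2:
n(G) available = 19.17 mol
n(A) = 8810 / 228.10 = 38.62 mol
n/ν for G = 19.17/1 = 19.17
n/ν for A = 38.62/3 = 12.87
Smallest n/ν is A → limiting reagent.
n(X) = (1/3) × 38.62 = 12.87 mol
mass = 12.87 × 855.50 = 11010 g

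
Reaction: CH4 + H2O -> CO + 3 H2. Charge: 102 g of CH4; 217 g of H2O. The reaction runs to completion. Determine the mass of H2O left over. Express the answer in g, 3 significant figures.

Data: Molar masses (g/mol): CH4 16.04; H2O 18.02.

102 g

n(CH4) = 102.0 / 16.04 = 6.359 mol
n(H2O) = 217.0 / 18.02 = 12.04 mol
n/ν for CH4 = 6.359/1 = 6.359
n/ν for H2O = 12.04/1 = 12.04
Smallest n/ν is CH4 → limiting reagent.
H2O consumed = (1/1) × 6.359 = 6.359 mol
H2O remaining = 12.04 − 6.359 = 5.681 mol
mass = 5.681 × 18.02 = 102.4 g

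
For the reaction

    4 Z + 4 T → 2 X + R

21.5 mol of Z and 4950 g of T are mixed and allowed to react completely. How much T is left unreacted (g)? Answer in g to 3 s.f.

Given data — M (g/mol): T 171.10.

1270 g

n(Z) = 21.50 mol
n(T) = 4950 / 171.10 = 28.93 mol
n/ν for Z = 21.50/4 = 5.375
n/ν for T = 28.93/4 = 7.233
Smallest n/ν is Z → limiting reagent.
T consumed = (4/4) × 21.50 = 21.50 mol
T remaining = 28.93 − 21.50 = 7.430 mol
mass = 7.430 × 171.10 = 1271 g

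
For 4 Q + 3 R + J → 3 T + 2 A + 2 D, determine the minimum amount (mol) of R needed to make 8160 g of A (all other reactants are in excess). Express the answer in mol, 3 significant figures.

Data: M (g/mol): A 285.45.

42.9 mol

n(A) = 8160 / 285.45 = 28.59 mol
n(R) = (3/2) × 28.59 = 42.89 mol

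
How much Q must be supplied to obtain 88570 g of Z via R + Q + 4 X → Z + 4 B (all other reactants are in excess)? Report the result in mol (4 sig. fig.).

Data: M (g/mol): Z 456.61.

194.0 mol

n(Z) = 88570 / 456.61 = 194.0 mol
n(Q) = (1/1) × 194.0 = 194.0 mol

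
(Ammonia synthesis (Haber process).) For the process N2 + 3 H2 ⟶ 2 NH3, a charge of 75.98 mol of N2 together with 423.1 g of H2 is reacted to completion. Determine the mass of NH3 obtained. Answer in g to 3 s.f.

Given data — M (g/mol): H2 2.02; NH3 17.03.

n(N2) = 75.98 mol
n(H2) = 423.1 / 2.02 = 209.5 mol
n/ν → N2: 75.98, H2: 69.83; H2 is limiting.
n(NH3) = (2/3) × 209.5 = 139.7 mol
mass = 139.7 × 17.03 = 2379 g

2380 g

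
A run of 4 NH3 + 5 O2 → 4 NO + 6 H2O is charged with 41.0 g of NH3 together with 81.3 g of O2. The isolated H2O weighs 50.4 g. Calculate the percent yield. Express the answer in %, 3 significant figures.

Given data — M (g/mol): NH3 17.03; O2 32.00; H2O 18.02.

n(NH3) = 41.00 / 17.03 = 2.408 mol
n(O2) = 81.30 / 32.00 = 2.541 mol
n/ν for NH3 = 2.408/4 = 0.6020
n/ν for O2 = 2.541/5 = 0.5082
Smallest n/ν is O2 → limiting reagent.
theoretical n(H2O) = (6/5) × 2.541 = 3.049 mol → 54.94 g
% yield = 50.4 / 54.94 × 100 = 91.74 %

91.7 %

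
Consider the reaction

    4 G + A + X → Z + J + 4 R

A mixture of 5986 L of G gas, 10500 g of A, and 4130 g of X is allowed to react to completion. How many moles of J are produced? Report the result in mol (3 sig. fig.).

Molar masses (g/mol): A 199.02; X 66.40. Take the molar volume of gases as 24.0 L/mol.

52.8 mol

n(G) = 5986 / 24.0 = 249.4 mol
n(A) = 10500 / 199.02 = 52.76 mol
n(X) = 4130 / 66.40 = 62.20 mol
n/ν → G: 62.35, A: 52.76, X: 62.20; A is limiting.
n(J) = (1/1) × 52.76 = 52.76 mol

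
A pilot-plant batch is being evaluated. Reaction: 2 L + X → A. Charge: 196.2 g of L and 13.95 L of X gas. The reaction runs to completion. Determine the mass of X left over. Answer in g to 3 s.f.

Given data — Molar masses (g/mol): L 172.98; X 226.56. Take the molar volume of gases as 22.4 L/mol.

12.6 g

n(L) = 196.2 / 172.98 = 1.134 mol
n(X) = 13.95 / 22.4 = 0.6228 mol
n/ν for L = 1.134/2 = 0.5670
n/ν for X = 0.6228/1 = 0.6228
Smallest n/ν is L → limiting reagent.
X consumed = (1/2) × 1.134 = 0.5670 mol
X remaining = 0.6228 − 0.5670 = 0.05580 mol
mass = 0.05580 × 226.56 = 12.64 g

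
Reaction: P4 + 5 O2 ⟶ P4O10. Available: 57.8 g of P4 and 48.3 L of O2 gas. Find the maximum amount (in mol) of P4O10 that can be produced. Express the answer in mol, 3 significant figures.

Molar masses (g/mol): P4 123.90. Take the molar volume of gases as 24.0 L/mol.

n(P4) = 57.80 / 123.90 = 0.4665 mol
n(O2) = 48.30 / 24.0 = 2.013 mol
n/ν for P4 = 0.4665/1 = 0.4665
n/ν for O2 = 2.013/5 = 0.4026
Smallest n/ν is O2 → limiting reagent.
n(P4O10) = (1/5) × 2.013 = 0.4026 mol

0.403 mol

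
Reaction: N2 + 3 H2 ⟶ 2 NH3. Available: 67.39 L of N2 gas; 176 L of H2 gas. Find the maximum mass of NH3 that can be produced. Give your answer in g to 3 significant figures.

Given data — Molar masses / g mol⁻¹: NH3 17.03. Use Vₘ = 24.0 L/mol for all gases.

n(N2) = 67.39 / 24.0 = 2.808 mol
n(H2) = 176.0 / 24.0 = 7.333 mol
n/ν for N2 = 2.808/1 = 2.808
n/ν for H2 = 7.333/3 = 2.444
Smallest n/ν is H2 → limiting reagent.
n(NH3) = (2/3) × 7.333 = 4.889 mol
mass = 4.889 × 17.03 = 83.26 g

83.3 g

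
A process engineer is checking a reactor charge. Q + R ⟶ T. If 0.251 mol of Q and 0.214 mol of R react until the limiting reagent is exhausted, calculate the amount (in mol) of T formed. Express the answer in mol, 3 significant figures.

0.214 mol

n(Q) = 0.2510 mol
n(R) = 0.2140 mol
n/ν for Q = 0.2510/1 = 0.2510
n/ν for R = 0.2140/1 = 0.2140
Smallest n/ν is R → limiting reagent.
n(T) = (1/1) × 0.2140 = 0.2140 mol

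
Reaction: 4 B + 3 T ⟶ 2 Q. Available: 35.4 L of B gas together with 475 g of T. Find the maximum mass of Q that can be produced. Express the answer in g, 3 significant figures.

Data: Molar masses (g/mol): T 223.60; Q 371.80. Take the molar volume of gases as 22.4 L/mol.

294 g

n(B) = 35.40 / 22.4 = 1.580 mol
n(T) = 475.0 / 223.60 = 2.124 mol
n/ν for B = 1.580/4 = 0.3950
n/ν for T = 2.124/3 = 0.7080
Smallest n/ν is B → limiting reagent.
n(Q) = (2/4) × 1.580 = 0.7900 mol
mass = 0.7900 × 371.80 = 293.7 g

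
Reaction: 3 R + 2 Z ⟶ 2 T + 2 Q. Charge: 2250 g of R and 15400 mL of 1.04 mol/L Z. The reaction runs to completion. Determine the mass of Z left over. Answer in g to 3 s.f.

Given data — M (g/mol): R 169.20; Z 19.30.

n(R) = 2250 / 169.20 = 13.30 mol
n(Z) = 1.04 × 15400/1000 = 16.02 mol
n/ν for R = 13.30/3 = 4.433
n/ν for Z = 16.02/2 = 8.010
Smallest n/ν is R → limiting reagent.
Z consumed = (2/3) × 13.30 = 8.867 mol
Z remaining = 16.02 − 8.867 = 7.153 mol
mass = 7.153 × 19.30 = 138.1 g

138 g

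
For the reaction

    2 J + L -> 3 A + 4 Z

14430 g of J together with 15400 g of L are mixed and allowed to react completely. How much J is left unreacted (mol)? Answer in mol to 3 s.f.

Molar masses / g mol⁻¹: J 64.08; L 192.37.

65.1 mol

n(J) = 14430 / 64.08 = 225.2 mol
n(L) = 15400 / 192.37 = 80.05 mol
n/ν for J = 225.2/2 = 112.6
n/ν for L = 80.05/1 = 80.05
Smallest n/ν is L → limiting reagent.
J consumed = (2/1) × 80.05 = 160.1 mol
J remaining = 225.2 − 160.1 = 65.10 mol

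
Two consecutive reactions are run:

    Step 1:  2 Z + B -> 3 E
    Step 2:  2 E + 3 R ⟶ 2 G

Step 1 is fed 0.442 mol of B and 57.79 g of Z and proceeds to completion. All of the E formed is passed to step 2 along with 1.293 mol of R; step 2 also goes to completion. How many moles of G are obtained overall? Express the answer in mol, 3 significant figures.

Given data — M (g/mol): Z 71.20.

0.862 mol

Step 1:
n(B) = 0.4420 mol
n(Z) = 57.79 / 71.20 = 0.8117 mol
n/ν → B: 0.4420, Z: 0.4059; Z is limiting.
n(E) produced = (3/2) × 0.8117 = 1.218 mol
Step 2:
n(E) available = 1.218 mol
n(R) = 1.293 mol
n/ν → E: 0.6090, R: 0.4310; R is limiting.
n(G) = (2/3) × 1.293 = 0.8620 mol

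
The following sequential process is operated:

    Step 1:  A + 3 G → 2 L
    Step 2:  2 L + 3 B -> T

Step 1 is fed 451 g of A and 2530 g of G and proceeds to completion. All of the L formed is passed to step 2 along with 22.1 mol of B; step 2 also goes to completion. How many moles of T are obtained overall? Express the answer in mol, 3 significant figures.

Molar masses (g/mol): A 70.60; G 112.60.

6.39 mol

Step 1:
n(A) = 451.0 / 70.60 = 6.388 mol
n(G) = 2530 / 112.60 = 22.47 mol
n/ν for A = 6.388/1 = 6.388
n/ν for G = 22.47/3 = 7.490
Smallest n/ν is A → limiting reagent.
n(L) produced = (2/1) × 6.388 = 12.78 mol
Step 2:
n(L) available = 12.78 mol
n(B) = 22.10 mol
n/ν for L = 12.78/2 = 6.390
n/ν for B = 22.10/3 = 7.367
Smallest n/ν is L → limiting reagent.
n(T) = (1/2) × 12.78 = 6.390 mol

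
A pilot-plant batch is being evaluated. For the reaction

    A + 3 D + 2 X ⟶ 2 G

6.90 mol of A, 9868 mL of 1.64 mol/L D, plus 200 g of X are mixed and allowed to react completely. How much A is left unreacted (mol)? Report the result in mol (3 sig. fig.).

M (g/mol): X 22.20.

n(A) = 6.900 mol
n(D) = 1.64 × 9868/1000 = 16.18 mol
n(X) = 200.0 / 22.20 = 9.009 mol
n/ν → A: 6.900, D: 5.393, X: 4.505; X is limiting.
A consumed = (1/2) × 9.009 = 4.505 mol
A remaining = 6.900 − 4.505 = 2.395 mol

2.40 mol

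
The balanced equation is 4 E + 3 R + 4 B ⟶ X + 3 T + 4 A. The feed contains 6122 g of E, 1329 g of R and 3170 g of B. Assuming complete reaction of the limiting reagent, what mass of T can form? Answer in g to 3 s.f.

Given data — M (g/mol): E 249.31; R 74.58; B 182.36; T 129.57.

n(E) = 6122 / 249.31 = 24.56 mol
n(R) = 1329 / 74.58 = 17.82 mol
n(B) = 3170 / 182.36 = 17.38 mol
n/ν → E: 6.140, R: 5.940, B: 4.345; B is limiting.
n(T) = (3/4) × 17.38 = 13.04 mol
mass = 13.04 × 129.57 = 1690 g

1690 g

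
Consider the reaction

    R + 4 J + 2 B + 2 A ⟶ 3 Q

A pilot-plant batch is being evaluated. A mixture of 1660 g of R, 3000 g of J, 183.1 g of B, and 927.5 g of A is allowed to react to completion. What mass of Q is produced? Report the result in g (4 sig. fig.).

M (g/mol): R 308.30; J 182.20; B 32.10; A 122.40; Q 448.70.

n(R) = 1660 / 308.30 = 5.384 mol
n(J) = 3000 / 182.20 = 16.47 mol
n(B) = 183.1 / 32.10 = 5.704 mol
n(A) = 927.5 / 122.40 = 7.578 mol
n/ν for R = 5.384/1 = 5.384
n/ν for J = 16.47/4 = 4.118
n/ν for B = 5.704/2 = 2.852
n/ν for A = 7.578/2 = 3.789
Smallest n/ν is B → limiting reagent.
n(Q) = (3/2) × 5.704 = 8.556 mol
mass = 8.556 × 448.70 = 3839 g

3839 g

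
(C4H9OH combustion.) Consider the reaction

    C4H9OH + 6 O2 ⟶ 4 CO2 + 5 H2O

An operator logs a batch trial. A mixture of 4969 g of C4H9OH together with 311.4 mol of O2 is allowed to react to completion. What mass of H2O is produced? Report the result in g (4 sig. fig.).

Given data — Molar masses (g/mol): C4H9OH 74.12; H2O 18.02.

n(C4H9OH) = 4969 / 74.12 = 67.04 mol
n(O2) = 311.4 mol
n/ν for C4H9OH = 67.04/1 = 67.04
n/ν for O2 = 311.4/6 = 51.90
Smallest n/ν is O2 → limiting reagent.
n(H2O) = (5/6) × 311.4 = 259.5 mol
mass = 259.5 × 18.02 = 4676 g

4676 g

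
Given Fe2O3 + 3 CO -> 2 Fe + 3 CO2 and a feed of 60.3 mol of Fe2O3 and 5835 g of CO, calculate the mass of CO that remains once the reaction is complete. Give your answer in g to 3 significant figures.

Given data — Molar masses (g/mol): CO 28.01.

n(Fe2O3) = 60.30 mol
n(CO) = 5835 / 28.01 = 208.3 mol
n/ν for Fe2O3 = 60.30/1 = 60.30
n/ν for CO = 208.3/3 = 69.43
Smallest n/ν is Fe2O3 → limiting reagent.
CO consumed = (3/1) × 60.30 = 180.9 mol
CO remaining = 208.3 − 180.9 = 27.40 mol
mass = 27.40 × 28.01 = 767.5 g

768 g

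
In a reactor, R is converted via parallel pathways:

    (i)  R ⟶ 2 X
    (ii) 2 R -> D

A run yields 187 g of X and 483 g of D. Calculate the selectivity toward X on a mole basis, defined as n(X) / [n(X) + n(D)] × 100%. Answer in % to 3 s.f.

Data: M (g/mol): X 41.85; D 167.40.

n(X) = 187 / 41.85 = 4.468 mol
n(D) = 483 / 167.40 = 2.885 mol
selectivity = 4.468/(4.468+2.885) × 100 = 60.76 %

60.8 %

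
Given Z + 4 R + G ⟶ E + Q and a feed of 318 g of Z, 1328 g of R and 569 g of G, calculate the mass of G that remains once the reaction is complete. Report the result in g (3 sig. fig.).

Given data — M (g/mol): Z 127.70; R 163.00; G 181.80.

n(Z) = 318.0 / 127.70 = 2.490 mol
n(R) = 1328 / 163.00 = 8.147 mol
n(G) = 569.0 / 181.80 = 3.130 mol
n/ν → Z: 2.490, R: 2.037, G: 3.130; R is limiting.
G consumed = (1/4) × 8.147 = 2.037 mol
G remaining = 3.130 − 2.037 = 1.093 mol
mass = 1.093 × 181.80 = 198.7 g

199 g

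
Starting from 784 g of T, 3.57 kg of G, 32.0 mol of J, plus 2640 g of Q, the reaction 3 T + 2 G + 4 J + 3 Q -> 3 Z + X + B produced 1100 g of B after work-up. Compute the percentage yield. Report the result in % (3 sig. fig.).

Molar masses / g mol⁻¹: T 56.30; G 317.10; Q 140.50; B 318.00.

n(T) = 784.0 / 56.30 = 13.93 mol
n(G) = 3.570×1000 / 317.10 = 11.26 mol
n(J) = 32.00 mol
n(Q) = 2640 / 140.50 = 18.79 mol
n/ν for T = 13.93/3 = 4.643
n/ν for G = 11.26/2 = 5.630
n/ν for J = 32.00/4 = 8.000
n/ν for Q = 18.79/3 = 6.263
Smallest n/ν is T → limiting reagent.
theoretical n(B) = (1/3) × 13.93 = 4.643 mol → 1476 g
% yield = 1100 / 1476 × 100 = 74.53 %

74.5 %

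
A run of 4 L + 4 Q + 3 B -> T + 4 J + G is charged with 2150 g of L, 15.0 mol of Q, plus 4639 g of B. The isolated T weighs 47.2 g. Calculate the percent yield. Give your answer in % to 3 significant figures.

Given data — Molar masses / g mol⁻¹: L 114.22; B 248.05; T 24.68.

51.0 %

n(L) = 2150 / 114.22 = 18.82 mol
n(Q) = 15.00 mol
n(B) = 4639 / 248.05 = 18.70 mol
n/ν → L: 4.705, Q: 3.750, B: 6.233; Q is limiting.
theoretical n(T) = (1/4) × 15.00 = 3.750 mol → 92.55 g
% yield = 47.2 / 92.55 × 100 = 51.00 %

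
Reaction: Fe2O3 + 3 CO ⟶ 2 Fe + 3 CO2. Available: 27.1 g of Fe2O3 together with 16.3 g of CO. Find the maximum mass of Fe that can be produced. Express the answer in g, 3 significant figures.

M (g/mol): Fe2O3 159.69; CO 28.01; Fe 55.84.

19.0 g

n(Fe2O3) = 27.10 / 159.69 = 0.1697 mol
n(CO) = 16.30 / 28.01 = 0.5819 mol
n/ν for Fe2O3 = 0.1697/1 = 0.1697
n/ν for CO = 0.5819/3 = 0.1940
Smallest n/ν is Fe2O3 → limiting reagent.
n(Fe) = (2/1) × 0.1697 = 0.3394 mol
mass = 0.3394 × 55.84 = 18.95 g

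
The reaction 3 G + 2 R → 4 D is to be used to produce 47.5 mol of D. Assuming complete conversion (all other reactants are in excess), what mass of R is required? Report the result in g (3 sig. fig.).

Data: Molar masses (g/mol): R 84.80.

n(D) = 47.50 mol
n(R) = (2/4) × 47.50 = 23.75 mol
mass = 23.75 × 84.80 = 2014 g

2010 g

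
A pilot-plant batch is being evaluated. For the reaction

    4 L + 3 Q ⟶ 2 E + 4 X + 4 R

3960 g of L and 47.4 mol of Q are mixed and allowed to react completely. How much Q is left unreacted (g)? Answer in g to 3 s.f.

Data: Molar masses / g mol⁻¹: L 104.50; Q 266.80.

5060 g

n(L) = 3960 / 104.50 = 37.89 mol
n(Q) = 47.40 mol
n/ν for L = 37.89/4 = 9.473
n/ν for Q = 47.40/3 = 15.80
Smallest n/ν is L → limiting reagent.
Q consumed = (3/4) × 37.89 = 28.42 mol
Q remaining = 47.40 − 28.42 = 18.98 mol
mass = 18.98 × 266.80 = 5064 g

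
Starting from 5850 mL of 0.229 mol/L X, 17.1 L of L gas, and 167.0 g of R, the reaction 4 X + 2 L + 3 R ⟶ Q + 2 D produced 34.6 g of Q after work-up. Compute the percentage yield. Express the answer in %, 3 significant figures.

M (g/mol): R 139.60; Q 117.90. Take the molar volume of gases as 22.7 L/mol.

87.6 %

n(X) = 0.229 × 5850/1000 = 1.340 mol
n(L) = 17.10 / 22.7 = 0.7533 mol
n(R) = 167.0 / 139.60 = 1.196 mol
n/ν → X: 0.3350, L: 0.3767, R: 0.3987; X is limiting.
theoretical n(Q) = (1/4) × 1.340 = 0.3350 mol → 39.50 g
% yield = 34.6 / 39.50 × 100 = 87.59 %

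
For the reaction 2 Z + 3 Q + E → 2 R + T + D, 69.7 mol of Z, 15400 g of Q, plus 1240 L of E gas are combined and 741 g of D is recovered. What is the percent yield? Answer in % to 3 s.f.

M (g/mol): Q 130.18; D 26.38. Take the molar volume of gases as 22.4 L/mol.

n(Z) = 69.70 mol
n(Q) = 15400 / 130.18 = 118.3 mol
n(E) = 1240 / 22.4 = 55.36 mol
n/ν for Z = 69.70/2 = 34.85
n/ν for Q = 118.3/3 = 39.43
n/ν for E = 55.36/1 = 55.36
Smallest n/ν is Z → limiting reagent.
theoretical n(D) = (1/2) × 69.70 = 34.85 mol → 919.3 g
% yield = 741 / 919.3 × 100 = 80.60 %

80.6 %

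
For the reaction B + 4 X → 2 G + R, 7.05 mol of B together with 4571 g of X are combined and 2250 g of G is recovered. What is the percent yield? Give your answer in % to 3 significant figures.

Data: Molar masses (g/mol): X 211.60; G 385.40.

n(B) = 7.050 mol
n(X) = 4571 / 211.60 = 21.60 mol
n/ν for B = 7.050/1 = 7.050
n/ν for X = 21.60/4 = 5.400
Smallest n/ν is X → limiting reagent.
theoretical n(G) = (2/4) × 21.60 = 10.80 mol → 4162 g
% yield = 2250 / 4162 × 100 = 54.06 %

54.1 %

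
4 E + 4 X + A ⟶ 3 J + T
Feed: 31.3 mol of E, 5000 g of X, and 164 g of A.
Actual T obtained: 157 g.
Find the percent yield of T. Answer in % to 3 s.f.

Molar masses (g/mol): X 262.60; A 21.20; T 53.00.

62.2 %

n(E) = 31.30 mol
n(X) = 5000 / 262.60 = 19.04 mol
n(A) = 164.0 / 21.20 = 7.736 mol
n/ν for E = 31.30/4 = 7.825
n/ν for X = 19.04/4 = 4.760
n/ν for A = 7.736/1 = 7.736
Smallest n/ν is X → limiting reagent.
theoretical n(T) = (1/4) × 19.04 = 4.760 mol → 252.3 g
% yield = 157 / 252.3 × 100 = 62.23 %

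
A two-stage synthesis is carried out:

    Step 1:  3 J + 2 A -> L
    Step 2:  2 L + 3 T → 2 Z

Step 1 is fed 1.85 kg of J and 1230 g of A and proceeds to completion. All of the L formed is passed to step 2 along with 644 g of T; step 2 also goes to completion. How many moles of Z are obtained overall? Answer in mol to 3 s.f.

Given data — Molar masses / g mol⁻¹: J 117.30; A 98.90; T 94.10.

4.56 mol

Step 1:
n(J) = 1.850×1000 / 117.30 = 15.77 mol
n(A) = 1230 / 98.90 = 12.44 mol
n/ν for J = 15.77/3 = 5.257
n/ν for A = 12.44/2 = 6.220
Smallest n/ν is J → limiting reagent.
n(L) produced = (1/3) × 15.77 = 5.257 mol
Step 2:
n(L) available = 5.257 mol
n(T) = 644.0 / 94.10 = 6.844 mol
n/ν for L = 5.257/2 = 2.629
n/ν for T = 6.844/3 = 2.281
Smallest n/ν is T → limiting reagent.
n(Z) = (2/3) × 6.844 = 4.563 mol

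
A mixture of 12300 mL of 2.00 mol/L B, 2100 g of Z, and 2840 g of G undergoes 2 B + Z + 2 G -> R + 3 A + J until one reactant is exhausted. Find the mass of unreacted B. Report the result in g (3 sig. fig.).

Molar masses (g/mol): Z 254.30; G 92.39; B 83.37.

n(B) = 2.00 × 12300/1000 = 24.60 mol
n(Z) = 2100 / 254.30 = 8.258 mol
n(G) = 2840 / 92.39 = 30.74 mol
n/ν for B = 24.60/2 = 12.30
n/ν for Z = 8.258/1 = 8.258
n/ν for G = 30.74/2 = 15.37
Smallest n/ν is Z → limiting reagent.
B consumed = (2/1) × 8.258 = 16.52 mol
B remaining = 24.60 − 16.52 = 8.080 mol
mass = 8.080 × 83.37 = 673.6 g

674 g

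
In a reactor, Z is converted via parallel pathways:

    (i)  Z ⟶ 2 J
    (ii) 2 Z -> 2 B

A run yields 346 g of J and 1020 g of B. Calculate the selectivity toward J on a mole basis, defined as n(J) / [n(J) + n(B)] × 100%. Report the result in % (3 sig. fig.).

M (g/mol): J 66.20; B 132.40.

n(J) = 346 / 66.20 = 5.227 mol
n(B) = 1020 / 132.40 = 7.704 mol
selectivity = 5.227/(5.227+7.704) × 100 = 40.42 %

40.4 %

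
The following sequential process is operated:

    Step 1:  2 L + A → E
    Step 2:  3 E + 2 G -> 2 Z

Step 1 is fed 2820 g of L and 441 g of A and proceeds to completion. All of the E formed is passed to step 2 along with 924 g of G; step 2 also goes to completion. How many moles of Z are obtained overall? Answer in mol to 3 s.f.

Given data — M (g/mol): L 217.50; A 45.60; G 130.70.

Step 1:
n(L) = 2820 / 217.50 = 12.97 mol
n(A) = 441.0 / 45.60 = 9.671 mol
n/ν → L: 6.485, A: 9.671; L is limiting.
n(E) produced = (1/2) × 12.97 = 6.485 mol
Step 2:
n(E) available = 6.485 mol
n(G) = 924.0 / 130.70 = 7.070 mol
n/ν → E: 2.162, G: 3.535; E is limiting.
n(Z) = (2/3) × 6.485 = 4.323 mol

4.32 mol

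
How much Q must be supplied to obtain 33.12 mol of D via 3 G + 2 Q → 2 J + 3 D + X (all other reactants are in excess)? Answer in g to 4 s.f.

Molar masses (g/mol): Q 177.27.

3914 g

n(D) = 33.12 mol
n(Q) = (2/3) × 33.12 = 22.08 mol
mass = 22.08 × 177.27 = 3914 g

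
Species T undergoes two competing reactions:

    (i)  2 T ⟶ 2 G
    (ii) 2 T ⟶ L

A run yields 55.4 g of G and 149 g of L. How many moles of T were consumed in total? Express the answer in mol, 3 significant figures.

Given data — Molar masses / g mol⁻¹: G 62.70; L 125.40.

n(G) = 55.4 / 62.70 = 0.8836 mol
n(L) = 149 / 125.40 = 1.188 mol
n(T) via (i) = (2/2)×0.8836 = 0.8836 mol
n(T) via (ii) = (2/1)×1.188 = 2.376 mol
total n(T) = 0.8836 + 2.376 = 3.260 mol

3.26 mol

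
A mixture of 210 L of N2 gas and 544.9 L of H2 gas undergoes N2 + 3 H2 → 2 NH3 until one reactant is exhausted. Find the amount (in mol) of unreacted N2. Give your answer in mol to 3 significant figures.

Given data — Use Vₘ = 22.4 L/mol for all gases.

1.27 mol

n(N2) = 210.0 / 22.4 = 9.375 mol
n(H2) = 544.9 / 22.4 = 24.33 mol
n/ν for N2 = 9.375/1 = 9.375
n/ν for H2 = 24.33/3 = 8.110
Smallest n/ν is H2 → limiting reagent.
N2 consumed = (1/3) × 24.33 = 8.110 mol
N2 remaining = 9.375 − 8.110 = 1.265 mol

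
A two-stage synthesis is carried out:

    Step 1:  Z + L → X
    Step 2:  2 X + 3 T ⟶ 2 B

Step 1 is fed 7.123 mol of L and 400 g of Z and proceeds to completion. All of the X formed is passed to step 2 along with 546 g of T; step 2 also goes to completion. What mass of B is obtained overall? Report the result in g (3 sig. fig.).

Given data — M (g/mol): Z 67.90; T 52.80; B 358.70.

2110 g

Step 1:
n(L) = 7.123 mol
n(Z) = 400.0 / 67.90 = 5.891 mol
n/ν → L: 7.123, Z: 5.891; Z is limiting.
n(X) produced = (1/1) × 5.891 = 5.891 mol
Step 2:
n(X) available = 5.891 mol
n(T) = 546.0 / 52.80 = 10.34 mol
n/ν → X: 2.946, T: 3.447; X is limiting.
n(B) = (2/2) × 5.891 = 5.891 mol
mass = 5.891 × 358.70 = 2113 g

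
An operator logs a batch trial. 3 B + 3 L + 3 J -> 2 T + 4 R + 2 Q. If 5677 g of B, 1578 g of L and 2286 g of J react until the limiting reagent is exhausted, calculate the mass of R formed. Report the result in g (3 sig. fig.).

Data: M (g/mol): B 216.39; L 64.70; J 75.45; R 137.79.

n(B) = 5677 / 216.39 = 26.24 mol
n(L) = 1578 / 64.70 = 24.39 mol
n(J) = 2286 / 75.45 = 30.30 mol
n/ν → B: 8.747, L: 8.130, J: 10.10; L is limiting.
n(R) = (4/3) × 24.39 = 32.52 mol
mass = 32.52 × 137.79 = 4481 g

4480 g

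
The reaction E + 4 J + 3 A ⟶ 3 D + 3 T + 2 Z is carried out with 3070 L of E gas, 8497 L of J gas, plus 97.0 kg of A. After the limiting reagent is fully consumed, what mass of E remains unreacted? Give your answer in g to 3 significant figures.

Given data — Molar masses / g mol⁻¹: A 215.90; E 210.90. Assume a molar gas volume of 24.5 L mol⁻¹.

8140 g

n(E) = 3070 / 24.5 = 125.3 mol
n(J) = 8497 / 24.5 = 346.8 mol
n(A) = 97.00×1000 / 215.90 = 449.3 mol
n/ν for E = 125.3/1 = 125.3
n/ν for J = 346.8/4 = 86.70
n/ν for A = 449.3/3 = 149.8
Smallest n/ν is J → limiting reagent.
E consumed = (1/4) × 346.8 = 86.70 mol
E remaining = 125.3 − 86.70 = 38.60 mol
mass = 38.60 × 210.90 = 8141 g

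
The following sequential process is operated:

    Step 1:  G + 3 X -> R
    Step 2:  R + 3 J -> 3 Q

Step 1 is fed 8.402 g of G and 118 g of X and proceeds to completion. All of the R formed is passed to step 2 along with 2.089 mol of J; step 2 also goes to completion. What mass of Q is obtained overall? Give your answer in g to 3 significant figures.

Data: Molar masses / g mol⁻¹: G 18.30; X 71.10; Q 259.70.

Step 1:
n(G) = 8.402 / 18.30 = 0.4591 mol
n(X) = 118.0 / 71.10 = 1.660 mol
n/ν for G = 0.4591/1 = 0.4591
n/ν for X = 1.660/3 = 0.5533
Smallest n/ν is G → limiting reagent.
n(R) produced = (1/1) × 0.4591 = 0.4591 mol
Step 2:
n(R) available = 0.4591 mol
n(J) = 2.089 mol
n/ν for R = 0.4591/1 = 0.4591
n/ν for J = 2.089/3 = 0.6963
Smallest n/ν is R → limiting reagent.
n(Q) = (3/1) × 0.4591 = 1.377 mol
mass = 1.377 × 259.70 = 357.6 g

358 g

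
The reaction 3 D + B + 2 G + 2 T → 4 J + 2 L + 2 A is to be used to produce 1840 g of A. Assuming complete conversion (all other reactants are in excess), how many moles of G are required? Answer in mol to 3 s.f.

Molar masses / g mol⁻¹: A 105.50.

17.4 mol

n(A) = 1840 / 105.50 = 17.44 mol
n(G) = (2/2) × 17.44 = 17.44 mol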